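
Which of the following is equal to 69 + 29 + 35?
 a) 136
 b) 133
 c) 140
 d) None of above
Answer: b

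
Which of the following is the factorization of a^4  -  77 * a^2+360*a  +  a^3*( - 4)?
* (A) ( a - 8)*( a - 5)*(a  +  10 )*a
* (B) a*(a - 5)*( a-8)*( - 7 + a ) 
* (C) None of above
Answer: C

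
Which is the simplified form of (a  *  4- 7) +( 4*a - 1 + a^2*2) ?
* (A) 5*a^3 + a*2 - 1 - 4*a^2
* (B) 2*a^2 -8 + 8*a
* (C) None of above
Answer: B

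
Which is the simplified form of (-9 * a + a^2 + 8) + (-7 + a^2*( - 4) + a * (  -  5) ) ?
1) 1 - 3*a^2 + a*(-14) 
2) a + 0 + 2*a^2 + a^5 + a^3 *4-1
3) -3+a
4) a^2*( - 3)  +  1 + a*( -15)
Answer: 1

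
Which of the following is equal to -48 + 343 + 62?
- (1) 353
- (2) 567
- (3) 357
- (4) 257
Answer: 3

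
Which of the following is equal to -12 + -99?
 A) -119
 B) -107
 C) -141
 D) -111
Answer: D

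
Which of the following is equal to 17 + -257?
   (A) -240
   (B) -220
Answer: A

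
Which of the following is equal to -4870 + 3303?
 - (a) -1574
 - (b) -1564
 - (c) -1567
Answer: c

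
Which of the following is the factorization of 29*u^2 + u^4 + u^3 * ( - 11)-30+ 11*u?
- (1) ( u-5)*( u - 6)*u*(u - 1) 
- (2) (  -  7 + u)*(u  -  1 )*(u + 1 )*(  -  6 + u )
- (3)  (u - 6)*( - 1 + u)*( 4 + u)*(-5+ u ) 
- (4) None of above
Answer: 4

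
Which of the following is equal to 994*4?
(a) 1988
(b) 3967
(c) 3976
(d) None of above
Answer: c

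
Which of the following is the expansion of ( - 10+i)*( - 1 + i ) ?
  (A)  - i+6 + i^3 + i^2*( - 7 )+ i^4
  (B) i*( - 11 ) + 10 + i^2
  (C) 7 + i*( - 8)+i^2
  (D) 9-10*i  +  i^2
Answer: B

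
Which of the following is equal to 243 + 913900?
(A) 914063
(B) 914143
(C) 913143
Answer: B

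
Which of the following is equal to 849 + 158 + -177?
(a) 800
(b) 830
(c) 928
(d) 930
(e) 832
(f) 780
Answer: b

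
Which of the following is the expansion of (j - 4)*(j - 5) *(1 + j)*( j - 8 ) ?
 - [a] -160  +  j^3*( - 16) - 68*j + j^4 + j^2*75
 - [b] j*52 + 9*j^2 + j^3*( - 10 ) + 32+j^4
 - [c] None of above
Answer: a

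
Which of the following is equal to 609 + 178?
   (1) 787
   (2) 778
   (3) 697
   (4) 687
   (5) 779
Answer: 1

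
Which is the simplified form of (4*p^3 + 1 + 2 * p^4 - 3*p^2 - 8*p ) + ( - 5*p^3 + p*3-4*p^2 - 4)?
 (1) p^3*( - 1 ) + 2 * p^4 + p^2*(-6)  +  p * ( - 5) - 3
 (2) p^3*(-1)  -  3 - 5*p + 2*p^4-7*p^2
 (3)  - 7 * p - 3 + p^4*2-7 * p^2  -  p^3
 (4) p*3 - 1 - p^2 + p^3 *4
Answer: 2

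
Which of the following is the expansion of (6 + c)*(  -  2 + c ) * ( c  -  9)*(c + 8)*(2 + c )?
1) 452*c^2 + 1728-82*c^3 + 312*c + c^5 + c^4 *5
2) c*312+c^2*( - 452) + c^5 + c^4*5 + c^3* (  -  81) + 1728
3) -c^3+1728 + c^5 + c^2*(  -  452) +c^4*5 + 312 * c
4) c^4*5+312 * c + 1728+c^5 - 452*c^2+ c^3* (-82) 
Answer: 4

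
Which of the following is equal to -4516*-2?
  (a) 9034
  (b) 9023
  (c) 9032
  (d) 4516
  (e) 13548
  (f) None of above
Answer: c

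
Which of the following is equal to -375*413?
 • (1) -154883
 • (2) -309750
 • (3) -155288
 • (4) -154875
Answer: 4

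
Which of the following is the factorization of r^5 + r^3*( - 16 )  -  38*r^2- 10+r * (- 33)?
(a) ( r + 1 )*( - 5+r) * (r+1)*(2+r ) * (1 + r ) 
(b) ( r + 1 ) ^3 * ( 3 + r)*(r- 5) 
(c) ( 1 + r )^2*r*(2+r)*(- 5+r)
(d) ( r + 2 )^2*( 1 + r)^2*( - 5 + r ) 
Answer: a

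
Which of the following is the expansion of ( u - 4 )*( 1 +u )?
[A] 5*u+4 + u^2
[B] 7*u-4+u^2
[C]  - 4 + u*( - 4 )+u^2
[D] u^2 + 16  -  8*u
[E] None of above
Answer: E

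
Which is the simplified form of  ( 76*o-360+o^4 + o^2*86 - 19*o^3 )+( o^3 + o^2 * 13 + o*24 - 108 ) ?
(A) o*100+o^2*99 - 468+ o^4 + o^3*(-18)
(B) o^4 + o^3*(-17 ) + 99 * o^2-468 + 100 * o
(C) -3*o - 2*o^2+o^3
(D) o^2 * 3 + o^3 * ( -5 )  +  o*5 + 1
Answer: A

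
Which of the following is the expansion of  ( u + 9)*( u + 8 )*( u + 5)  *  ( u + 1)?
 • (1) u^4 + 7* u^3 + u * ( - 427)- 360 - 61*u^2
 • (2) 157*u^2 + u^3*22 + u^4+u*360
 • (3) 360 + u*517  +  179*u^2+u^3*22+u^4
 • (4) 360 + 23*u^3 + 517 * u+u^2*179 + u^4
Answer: 4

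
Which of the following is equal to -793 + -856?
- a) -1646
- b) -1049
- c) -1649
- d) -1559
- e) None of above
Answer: c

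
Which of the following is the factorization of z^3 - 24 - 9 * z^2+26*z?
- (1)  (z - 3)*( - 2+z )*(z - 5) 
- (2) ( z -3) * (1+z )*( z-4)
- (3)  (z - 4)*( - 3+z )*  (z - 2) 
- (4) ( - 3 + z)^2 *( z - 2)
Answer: 3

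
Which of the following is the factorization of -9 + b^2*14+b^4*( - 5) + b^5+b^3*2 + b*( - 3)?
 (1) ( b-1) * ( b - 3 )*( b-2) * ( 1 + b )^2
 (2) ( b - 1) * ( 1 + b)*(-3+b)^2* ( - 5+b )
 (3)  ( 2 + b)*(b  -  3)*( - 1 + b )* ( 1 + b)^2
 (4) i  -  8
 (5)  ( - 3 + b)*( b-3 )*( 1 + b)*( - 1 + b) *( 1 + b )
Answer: 5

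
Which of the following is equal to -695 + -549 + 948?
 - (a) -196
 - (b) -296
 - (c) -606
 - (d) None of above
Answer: b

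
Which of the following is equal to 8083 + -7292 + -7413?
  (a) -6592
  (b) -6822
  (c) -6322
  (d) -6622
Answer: d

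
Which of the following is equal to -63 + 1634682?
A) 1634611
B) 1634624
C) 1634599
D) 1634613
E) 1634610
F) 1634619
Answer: F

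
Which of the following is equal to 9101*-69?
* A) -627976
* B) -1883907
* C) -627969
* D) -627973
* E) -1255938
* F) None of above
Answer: C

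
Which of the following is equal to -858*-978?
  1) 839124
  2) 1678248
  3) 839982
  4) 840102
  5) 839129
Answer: 1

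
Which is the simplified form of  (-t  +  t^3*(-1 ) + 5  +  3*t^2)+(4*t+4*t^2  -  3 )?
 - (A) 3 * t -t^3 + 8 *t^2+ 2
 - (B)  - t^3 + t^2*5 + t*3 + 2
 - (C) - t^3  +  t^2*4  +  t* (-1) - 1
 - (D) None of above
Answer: D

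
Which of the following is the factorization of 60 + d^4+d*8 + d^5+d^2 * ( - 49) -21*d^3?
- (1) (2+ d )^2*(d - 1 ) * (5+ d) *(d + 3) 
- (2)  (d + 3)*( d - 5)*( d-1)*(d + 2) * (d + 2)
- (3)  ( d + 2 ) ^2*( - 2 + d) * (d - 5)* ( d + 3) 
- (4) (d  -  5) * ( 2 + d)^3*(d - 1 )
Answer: 2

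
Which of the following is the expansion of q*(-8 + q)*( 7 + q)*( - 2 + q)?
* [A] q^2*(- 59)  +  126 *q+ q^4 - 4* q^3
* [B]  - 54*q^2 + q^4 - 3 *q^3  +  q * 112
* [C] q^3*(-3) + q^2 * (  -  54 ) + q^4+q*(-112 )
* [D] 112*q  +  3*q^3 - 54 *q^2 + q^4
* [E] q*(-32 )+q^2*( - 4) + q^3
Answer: B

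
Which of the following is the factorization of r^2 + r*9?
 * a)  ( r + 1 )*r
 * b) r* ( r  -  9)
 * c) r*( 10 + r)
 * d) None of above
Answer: d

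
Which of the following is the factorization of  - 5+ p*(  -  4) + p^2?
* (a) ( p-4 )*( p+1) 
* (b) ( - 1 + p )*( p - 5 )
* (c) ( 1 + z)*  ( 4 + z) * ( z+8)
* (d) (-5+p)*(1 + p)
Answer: d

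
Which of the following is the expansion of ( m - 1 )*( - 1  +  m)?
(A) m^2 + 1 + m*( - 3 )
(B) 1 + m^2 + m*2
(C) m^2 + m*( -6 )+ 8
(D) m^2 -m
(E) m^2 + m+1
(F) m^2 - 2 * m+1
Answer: F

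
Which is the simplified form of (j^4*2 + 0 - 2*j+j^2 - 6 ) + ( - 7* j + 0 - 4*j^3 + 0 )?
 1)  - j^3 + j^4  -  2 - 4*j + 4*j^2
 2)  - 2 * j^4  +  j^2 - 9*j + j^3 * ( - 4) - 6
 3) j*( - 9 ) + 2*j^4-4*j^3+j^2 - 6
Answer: 3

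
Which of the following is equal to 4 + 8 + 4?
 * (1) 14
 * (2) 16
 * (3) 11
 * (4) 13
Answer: 2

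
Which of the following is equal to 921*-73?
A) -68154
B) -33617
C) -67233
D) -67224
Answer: C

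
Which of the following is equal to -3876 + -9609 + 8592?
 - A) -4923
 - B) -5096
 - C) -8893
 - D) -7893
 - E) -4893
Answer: E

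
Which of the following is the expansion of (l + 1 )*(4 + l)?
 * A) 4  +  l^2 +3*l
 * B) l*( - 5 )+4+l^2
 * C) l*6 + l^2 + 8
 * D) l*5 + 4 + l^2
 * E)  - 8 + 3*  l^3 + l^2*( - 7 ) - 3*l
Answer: D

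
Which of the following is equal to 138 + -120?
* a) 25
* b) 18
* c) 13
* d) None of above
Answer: b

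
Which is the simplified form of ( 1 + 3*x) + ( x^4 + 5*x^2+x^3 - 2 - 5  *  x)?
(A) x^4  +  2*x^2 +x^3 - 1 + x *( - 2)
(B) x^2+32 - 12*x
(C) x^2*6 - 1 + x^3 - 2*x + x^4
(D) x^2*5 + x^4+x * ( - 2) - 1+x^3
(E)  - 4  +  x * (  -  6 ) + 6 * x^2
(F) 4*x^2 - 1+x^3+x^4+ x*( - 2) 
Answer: D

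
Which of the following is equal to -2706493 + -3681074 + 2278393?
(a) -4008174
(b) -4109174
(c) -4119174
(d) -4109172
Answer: b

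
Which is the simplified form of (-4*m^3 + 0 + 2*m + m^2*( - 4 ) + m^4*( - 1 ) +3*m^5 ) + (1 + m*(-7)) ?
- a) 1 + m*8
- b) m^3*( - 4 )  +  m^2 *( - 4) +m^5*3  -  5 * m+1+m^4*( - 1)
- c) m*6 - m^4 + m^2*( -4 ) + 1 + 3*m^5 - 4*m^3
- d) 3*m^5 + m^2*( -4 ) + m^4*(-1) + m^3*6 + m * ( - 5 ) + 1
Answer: b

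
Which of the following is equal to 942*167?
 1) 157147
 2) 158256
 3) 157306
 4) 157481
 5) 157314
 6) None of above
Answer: 5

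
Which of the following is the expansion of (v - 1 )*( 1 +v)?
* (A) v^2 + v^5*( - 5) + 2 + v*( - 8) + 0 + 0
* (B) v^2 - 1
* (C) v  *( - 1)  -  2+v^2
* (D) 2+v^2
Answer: B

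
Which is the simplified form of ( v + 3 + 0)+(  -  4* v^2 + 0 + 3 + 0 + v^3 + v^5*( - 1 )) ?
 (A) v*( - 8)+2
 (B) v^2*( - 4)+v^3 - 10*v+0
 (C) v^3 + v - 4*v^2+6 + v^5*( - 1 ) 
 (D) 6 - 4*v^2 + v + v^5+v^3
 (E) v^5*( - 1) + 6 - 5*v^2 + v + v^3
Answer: C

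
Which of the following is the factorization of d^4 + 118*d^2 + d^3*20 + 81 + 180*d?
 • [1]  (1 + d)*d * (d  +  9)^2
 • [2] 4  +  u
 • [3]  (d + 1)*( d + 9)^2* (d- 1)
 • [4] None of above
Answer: 4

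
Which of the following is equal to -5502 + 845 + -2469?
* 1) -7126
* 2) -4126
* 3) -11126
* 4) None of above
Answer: 1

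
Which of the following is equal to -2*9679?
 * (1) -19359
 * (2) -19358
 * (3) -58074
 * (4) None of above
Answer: 2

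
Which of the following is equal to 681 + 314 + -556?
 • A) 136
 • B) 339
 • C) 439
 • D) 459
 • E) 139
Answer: C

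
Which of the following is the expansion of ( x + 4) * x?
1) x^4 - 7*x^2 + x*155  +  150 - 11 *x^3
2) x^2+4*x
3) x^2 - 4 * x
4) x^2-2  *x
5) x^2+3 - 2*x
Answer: 2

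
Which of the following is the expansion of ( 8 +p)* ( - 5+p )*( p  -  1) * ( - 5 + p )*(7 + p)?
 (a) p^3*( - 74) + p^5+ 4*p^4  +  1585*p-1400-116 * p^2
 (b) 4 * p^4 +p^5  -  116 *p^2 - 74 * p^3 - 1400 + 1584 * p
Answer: a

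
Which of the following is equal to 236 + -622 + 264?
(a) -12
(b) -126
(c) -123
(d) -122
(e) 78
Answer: d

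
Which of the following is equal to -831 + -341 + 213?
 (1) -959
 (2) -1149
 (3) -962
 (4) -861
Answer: 1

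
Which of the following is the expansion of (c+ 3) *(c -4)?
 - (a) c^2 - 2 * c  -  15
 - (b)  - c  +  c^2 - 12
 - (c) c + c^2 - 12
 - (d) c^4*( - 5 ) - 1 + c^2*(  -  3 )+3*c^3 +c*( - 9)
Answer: b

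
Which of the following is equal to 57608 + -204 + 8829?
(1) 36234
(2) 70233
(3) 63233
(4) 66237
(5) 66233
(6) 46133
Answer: 5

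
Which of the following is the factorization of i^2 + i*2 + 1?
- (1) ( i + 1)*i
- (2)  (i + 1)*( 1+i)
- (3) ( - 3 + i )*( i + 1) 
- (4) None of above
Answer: 2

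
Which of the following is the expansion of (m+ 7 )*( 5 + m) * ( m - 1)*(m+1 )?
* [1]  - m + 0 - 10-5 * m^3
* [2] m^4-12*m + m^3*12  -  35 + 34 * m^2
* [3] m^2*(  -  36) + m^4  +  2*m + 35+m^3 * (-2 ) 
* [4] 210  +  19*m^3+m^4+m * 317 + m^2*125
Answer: 2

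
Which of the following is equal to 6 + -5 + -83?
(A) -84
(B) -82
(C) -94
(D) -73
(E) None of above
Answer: B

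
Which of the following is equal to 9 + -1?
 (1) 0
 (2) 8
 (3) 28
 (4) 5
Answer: 2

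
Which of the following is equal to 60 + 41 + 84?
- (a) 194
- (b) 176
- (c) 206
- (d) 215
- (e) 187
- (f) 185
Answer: f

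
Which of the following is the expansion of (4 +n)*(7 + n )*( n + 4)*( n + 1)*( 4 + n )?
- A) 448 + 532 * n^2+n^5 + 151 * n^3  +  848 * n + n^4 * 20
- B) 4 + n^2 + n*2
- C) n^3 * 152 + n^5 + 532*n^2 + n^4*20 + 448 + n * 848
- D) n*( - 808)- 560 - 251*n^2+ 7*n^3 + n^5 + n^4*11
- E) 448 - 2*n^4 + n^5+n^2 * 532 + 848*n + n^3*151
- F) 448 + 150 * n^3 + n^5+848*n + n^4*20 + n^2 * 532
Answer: A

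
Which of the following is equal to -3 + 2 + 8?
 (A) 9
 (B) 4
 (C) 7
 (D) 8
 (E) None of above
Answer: C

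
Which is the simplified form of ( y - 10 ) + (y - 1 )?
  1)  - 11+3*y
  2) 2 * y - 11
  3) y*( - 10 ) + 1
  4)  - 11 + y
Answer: 2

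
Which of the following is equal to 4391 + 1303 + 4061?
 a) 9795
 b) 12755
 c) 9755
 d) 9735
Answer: c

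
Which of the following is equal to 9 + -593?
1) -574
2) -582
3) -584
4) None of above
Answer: 3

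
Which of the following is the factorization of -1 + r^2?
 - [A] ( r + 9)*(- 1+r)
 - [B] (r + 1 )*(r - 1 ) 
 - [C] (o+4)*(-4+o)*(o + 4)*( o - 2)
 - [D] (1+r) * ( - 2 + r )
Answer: B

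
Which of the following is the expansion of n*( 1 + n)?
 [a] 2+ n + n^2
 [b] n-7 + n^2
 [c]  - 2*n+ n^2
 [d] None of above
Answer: d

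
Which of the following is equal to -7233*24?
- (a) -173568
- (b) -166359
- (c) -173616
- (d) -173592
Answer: d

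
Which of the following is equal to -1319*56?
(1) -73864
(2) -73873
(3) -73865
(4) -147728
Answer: 1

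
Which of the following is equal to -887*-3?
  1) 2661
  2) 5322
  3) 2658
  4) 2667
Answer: 1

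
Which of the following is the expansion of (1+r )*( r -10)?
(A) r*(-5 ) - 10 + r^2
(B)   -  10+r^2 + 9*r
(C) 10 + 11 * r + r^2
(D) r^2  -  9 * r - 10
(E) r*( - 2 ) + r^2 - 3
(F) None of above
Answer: D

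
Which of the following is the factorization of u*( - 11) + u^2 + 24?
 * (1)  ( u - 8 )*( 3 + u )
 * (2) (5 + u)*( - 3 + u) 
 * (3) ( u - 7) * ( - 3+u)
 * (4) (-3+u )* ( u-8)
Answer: 4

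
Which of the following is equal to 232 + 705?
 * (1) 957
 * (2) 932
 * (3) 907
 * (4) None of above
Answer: 4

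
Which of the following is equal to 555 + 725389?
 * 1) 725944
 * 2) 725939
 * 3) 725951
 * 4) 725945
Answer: 1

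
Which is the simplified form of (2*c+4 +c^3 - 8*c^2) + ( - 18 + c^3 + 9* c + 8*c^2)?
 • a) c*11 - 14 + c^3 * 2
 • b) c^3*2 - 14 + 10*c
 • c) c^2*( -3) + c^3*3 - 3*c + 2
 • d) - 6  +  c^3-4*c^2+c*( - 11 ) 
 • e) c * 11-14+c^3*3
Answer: a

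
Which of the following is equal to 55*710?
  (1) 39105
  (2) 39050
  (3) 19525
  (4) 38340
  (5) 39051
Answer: 2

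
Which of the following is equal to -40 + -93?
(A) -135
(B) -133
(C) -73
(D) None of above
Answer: B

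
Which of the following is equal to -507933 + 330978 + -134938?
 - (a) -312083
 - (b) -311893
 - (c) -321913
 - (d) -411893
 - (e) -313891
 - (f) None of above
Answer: b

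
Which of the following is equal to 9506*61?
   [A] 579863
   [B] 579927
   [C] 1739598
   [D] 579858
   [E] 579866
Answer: E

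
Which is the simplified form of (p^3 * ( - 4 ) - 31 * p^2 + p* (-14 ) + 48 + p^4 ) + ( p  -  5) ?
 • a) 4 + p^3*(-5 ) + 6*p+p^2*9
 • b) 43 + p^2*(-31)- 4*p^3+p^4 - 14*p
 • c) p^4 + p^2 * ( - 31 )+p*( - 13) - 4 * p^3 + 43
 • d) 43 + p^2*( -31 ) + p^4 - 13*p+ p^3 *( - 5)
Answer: c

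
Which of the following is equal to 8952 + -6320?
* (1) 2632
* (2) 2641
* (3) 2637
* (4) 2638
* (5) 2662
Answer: 1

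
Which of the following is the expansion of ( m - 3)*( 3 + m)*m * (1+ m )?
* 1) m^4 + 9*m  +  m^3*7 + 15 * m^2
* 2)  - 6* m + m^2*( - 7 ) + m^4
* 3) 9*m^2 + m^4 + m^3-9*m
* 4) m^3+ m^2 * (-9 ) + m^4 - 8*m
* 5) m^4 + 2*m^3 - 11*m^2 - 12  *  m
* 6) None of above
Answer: 6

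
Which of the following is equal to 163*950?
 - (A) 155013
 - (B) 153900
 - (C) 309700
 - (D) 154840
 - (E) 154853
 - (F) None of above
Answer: F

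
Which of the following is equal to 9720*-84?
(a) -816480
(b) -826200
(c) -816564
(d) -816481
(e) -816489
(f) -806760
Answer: a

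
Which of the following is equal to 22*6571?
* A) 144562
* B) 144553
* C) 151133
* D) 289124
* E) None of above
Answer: A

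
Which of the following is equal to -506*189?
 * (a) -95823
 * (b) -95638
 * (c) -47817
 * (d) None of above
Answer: d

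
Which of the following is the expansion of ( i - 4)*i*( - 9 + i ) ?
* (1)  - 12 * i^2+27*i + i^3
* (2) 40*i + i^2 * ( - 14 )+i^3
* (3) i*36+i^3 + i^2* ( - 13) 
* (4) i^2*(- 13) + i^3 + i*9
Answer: 3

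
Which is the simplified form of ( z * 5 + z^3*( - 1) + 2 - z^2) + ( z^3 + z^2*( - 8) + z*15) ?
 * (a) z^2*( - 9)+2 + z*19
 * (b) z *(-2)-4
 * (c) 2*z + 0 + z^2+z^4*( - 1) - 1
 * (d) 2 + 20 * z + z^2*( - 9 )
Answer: d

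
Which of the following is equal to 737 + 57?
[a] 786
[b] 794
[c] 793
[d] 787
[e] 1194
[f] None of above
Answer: b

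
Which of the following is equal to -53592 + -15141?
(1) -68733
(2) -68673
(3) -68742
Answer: 1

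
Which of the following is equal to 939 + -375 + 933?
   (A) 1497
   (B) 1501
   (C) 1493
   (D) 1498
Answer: A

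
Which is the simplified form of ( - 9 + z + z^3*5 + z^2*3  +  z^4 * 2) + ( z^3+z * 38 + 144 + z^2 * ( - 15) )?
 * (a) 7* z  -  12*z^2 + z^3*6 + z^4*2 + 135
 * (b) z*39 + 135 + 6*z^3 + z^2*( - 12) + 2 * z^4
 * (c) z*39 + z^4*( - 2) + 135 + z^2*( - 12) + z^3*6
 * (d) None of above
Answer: b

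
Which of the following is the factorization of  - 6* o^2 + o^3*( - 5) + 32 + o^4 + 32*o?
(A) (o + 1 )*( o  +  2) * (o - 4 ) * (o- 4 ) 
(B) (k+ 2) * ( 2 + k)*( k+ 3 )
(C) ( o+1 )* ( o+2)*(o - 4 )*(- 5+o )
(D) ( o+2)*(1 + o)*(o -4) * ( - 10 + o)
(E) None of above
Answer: A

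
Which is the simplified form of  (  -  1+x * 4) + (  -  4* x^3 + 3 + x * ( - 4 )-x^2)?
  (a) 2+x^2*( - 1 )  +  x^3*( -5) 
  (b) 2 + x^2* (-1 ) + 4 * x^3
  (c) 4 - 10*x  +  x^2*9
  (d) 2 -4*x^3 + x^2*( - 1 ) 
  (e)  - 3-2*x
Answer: d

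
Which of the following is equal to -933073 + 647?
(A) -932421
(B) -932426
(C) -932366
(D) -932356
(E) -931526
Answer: B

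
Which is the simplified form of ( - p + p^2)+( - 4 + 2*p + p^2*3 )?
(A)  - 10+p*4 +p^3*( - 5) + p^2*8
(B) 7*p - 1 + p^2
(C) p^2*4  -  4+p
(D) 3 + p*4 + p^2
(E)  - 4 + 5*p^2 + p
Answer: C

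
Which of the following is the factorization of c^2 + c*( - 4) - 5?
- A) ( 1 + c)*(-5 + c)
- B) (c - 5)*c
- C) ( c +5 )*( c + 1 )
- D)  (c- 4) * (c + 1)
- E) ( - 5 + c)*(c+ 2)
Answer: A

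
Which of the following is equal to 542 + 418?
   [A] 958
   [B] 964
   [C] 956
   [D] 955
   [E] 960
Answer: E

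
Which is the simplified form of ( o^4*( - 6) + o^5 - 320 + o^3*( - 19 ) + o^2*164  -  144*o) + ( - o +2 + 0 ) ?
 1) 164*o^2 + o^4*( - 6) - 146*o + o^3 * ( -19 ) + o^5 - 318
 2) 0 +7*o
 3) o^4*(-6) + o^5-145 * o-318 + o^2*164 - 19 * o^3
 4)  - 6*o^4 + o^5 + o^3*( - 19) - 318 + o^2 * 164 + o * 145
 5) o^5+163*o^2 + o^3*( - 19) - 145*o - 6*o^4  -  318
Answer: 3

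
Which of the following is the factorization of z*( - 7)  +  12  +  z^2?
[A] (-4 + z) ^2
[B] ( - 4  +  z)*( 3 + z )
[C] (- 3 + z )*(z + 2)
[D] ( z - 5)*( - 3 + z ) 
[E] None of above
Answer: E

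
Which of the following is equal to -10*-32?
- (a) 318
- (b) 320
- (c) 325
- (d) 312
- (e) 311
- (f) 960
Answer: b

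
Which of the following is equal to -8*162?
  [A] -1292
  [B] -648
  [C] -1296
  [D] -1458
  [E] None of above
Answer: C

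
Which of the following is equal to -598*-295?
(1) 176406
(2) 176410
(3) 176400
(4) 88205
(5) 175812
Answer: 2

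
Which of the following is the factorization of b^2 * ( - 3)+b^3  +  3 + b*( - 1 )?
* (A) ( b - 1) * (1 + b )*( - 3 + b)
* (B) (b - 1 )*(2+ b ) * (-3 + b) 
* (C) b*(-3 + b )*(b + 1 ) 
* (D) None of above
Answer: A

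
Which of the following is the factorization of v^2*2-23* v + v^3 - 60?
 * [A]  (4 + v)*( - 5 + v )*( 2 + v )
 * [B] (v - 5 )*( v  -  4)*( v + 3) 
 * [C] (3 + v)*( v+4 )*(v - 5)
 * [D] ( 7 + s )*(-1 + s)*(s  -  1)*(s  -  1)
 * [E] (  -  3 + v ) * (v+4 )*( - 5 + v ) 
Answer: C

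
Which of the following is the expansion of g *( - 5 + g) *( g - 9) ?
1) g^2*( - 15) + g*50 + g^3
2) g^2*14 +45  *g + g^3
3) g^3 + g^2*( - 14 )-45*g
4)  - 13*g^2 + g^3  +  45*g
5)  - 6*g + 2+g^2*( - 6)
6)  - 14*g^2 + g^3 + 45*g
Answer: 6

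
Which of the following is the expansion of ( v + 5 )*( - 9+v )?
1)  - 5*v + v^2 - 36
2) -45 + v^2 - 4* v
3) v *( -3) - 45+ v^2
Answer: 2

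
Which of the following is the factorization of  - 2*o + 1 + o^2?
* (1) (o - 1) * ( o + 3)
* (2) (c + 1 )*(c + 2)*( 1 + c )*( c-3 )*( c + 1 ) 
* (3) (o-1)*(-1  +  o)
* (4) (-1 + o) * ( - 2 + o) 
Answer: 3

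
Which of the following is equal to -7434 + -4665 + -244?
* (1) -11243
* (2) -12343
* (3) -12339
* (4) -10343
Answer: 2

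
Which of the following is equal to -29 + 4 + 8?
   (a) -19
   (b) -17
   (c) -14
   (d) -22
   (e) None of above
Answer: b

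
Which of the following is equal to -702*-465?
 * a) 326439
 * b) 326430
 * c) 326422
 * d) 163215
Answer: b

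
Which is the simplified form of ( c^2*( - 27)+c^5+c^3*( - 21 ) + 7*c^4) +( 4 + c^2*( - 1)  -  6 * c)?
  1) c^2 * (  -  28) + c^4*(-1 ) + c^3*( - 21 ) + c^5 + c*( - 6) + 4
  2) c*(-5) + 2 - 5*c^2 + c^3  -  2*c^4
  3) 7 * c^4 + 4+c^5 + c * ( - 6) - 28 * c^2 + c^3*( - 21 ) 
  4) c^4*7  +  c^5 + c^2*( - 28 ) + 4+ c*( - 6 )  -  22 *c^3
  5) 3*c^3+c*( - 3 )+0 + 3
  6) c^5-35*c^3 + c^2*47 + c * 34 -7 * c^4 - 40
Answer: 3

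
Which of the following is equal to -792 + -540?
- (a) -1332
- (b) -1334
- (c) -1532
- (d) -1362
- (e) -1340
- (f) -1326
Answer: a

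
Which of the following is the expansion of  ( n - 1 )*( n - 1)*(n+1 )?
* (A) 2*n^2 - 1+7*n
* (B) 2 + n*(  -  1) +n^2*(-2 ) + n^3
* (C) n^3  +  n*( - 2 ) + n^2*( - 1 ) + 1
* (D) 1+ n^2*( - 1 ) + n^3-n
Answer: D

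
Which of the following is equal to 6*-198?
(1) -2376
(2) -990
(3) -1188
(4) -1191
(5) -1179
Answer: 3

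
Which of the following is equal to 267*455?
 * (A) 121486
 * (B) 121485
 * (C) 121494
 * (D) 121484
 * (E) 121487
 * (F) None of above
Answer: B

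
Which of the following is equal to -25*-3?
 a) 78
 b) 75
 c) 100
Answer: b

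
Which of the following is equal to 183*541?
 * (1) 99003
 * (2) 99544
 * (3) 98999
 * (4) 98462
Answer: 1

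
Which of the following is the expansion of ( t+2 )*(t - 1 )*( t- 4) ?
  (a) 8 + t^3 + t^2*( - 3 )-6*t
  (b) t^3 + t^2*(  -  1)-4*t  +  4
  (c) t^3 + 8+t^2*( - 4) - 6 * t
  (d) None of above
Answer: a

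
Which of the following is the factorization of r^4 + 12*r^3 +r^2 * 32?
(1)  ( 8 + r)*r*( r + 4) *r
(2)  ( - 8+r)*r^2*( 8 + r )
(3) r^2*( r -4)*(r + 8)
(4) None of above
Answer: 1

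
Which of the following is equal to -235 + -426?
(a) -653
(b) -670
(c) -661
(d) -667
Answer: c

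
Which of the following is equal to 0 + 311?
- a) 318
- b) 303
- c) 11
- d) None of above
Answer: d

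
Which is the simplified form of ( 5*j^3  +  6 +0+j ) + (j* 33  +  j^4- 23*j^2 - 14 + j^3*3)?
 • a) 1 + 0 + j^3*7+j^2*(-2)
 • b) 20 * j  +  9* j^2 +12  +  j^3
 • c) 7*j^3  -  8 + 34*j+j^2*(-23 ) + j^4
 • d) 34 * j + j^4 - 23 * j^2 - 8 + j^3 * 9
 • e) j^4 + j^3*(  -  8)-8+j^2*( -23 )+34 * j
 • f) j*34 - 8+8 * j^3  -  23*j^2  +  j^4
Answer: f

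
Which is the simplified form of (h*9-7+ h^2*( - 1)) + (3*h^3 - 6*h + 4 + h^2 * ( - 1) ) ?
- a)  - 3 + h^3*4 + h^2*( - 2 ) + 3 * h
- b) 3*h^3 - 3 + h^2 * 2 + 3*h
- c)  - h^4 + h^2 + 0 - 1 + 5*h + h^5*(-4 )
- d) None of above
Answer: d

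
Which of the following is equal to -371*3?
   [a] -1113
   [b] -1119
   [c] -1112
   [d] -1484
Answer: a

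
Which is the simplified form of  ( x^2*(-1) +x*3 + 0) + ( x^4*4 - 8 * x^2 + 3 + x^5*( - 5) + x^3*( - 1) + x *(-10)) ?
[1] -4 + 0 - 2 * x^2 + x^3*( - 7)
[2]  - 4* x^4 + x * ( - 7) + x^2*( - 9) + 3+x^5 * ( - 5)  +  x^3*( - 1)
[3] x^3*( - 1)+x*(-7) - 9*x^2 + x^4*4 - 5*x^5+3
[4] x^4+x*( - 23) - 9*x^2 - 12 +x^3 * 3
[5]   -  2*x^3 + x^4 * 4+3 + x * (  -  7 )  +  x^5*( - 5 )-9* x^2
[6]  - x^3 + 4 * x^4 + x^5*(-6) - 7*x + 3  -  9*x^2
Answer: 3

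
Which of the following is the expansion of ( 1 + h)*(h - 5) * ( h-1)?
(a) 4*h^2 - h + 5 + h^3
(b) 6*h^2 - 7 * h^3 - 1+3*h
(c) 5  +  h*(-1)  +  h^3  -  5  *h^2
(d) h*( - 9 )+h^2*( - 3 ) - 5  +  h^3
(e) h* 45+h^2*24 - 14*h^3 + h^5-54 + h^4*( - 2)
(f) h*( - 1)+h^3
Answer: c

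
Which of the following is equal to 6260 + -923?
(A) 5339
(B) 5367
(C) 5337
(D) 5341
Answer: C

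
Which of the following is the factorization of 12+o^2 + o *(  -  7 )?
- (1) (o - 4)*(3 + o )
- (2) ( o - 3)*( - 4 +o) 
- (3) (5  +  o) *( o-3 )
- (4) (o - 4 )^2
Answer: 2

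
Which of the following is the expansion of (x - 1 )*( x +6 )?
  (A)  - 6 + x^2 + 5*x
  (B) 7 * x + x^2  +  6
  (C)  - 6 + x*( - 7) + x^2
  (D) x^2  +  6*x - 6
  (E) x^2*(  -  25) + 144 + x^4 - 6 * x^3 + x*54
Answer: A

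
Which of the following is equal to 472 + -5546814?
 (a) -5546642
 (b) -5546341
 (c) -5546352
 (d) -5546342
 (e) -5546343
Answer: d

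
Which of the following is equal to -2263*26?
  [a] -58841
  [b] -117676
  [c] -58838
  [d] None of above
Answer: c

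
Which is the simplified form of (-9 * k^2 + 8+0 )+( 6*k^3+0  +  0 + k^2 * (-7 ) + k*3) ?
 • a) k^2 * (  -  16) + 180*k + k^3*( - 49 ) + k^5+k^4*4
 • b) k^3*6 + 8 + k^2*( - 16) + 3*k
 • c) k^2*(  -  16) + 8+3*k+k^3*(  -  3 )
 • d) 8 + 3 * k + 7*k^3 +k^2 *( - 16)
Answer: b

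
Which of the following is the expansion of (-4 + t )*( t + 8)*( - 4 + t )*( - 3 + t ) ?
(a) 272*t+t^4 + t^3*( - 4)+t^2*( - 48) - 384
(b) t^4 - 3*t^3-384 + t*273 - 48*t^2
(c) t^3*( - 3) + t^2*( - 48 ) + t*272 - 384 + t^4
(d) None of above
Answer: c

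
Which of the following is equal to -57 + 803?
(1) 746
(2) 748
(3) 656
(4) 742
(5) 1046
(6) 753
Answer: 1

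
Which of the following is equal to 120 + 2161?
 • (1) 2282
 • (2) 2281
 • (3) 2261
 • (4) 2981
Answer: 2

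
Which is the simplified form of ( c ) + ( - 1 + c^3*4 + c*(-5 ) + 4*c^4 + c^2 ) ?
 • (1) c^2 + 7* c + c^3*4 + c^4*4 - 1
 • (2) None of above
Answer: 2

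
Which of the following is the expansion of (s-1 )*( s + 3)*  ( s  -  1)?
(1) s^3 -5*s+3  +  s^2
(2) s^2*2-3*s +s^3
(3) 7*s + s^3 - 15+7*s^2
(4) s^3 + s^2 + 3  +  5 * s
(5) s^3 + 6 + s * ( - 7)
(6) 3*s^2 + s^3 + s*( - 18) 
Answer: 1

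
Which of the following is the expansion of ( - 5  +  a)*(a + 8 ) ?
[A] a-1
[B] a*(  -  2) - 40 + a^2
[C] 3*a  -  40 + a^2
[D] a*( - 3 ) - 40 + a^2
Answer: C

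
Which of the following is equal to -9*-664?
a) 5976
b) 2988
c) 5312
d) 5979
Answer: a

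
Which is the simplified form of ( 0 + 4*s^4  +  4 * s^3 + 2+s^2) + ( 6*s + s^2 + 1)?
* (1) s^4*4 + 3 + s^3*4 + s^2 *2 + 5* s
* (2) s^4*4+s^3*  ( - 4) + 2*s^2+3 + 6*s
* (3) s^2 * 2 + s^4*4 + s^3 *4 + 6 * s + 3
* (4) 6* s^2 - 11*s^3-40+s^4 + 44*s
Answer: 3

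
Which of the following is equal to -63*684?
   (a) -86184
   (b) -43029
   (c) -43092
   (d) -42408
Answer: c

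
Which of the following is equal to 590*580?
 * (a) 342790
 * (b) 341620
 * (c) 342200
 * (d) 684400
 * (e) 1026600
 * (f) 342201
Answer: c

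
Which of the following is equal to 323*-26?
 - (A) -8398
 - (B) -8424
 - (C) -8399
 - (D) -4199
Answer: A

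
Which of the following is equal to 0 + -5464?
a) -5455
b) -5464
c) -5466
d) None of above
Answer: b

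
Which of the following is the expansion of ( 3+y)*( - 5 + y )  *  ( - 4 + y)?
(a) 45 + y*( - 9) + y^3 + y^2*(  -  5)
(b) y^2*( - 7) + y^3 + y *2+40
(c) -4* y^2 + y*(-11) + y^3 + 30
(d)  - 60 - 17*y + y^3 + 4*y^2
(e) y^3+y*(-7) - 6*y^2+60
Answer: e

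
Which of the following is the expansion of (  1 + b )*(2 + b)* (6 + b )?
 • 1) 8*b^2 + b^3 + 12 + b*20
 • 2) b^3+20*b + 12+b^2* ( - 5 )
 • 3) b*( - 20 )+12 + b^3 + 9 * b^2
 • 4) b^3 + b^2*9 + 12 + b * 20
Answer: 4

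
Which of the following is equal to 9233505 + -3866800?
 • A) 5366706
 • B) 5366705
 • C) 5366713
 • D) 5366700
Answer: B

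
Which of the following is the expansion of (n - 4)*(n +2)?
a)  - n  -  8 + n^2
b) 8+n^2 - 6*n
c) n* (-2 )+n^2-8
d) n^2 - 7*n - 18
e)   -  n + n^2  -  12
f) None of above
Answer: c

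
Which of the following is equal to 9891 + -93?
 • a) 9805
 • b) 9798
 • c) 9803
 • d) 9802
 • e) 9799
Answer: b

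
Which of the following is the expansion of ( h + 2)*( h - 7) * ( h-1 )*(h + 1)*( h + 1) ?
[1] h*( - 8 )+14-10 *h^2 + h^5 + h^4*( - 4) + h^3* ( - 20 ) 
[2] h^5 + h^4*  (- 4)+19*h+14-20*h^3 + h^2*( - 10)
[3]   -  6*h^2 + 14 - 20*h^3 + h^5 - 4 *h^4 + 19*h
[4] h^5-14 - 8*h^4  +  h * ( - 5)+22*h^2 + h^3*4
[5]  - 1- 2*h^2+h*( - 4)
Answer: 2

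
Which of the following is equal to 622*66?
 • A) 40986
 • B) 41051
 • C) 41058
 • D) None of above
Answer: D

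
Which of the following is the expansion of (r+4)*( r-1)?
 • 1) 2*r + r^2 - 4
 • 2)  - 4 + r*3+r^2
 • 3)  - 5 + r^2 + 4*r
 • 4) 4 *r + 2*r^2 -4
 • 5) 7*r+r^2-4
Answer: 2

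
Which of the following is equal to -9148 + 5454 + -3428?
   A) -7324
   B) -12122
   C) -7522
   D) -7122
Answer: D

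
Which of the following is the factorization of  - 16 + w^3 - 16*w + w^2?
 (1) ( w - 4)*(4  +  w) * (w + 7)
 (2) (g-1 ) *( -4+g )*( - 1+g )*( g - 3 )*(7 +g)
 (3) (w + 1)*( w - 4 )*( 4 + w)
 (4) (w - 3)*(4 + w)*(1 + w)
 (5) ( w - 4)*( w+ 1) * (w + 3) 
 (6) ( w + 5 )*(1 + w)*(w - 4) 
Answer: 3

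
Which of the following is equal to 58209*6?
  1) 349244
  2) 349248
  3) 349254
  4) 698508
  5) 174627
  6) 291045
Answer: 3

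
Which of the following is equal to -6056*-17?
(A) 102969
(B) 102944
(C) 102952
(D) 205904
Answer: C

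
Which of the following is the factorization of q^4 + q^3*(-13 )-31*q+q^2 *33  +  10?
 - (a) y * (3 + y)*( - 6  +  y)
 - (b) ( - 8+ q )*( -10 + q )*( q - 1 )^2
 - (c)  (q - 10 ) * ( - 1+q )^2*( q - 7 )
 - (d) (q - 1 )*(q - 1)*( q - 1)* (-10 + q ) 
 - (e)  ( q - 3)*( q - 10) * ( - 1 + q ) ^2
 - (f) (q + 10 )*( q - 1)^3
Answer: d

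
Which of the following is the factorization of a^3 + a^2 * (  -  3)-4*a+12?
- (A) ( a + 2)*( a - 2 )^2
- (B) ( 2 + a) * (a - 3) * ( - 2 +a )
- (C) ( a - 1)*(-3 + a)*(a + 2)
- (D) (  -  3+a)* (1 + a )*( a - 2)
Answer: B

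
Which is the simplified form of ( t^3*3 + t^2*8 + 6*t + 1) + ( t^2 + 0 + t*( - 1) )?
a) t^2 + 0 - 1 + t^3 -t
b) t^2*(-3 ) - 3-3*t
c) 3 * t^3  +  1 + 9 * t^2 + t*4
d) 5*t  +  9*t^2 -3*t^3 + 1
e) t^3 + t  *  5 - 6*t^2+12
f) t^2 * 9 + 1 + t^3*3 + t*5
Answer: f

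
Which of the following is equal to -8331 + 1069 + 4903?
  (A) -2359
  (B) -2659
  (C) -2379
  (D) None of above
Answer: A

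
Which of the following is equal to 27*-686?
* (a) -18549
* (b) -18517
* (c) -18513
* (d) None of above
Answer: d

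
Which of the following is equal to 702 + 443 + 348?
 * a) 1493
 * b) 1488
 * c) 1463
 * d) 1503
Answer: a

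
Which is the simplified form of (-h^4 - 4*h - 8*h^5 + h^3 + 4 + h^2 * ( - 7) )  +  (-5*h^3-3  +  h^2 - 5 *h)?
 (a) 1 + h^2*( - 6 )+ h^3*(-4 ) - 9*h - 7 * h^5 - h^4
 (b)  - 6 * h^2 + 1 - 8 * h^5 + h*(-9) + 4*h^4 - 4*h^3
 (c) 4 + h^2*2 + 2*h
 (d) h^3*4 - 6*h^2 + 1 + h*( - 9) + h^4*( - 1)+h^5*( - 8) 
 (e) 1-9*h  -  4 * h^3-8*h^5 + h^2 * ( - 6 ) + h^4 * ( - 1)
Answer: e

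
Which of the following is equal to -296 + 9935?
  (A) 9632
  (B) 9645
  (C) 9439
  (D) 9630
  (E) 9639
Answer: E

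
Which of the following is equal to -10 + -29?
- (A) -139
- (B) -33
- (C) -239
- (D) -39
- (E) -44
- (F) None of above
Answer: D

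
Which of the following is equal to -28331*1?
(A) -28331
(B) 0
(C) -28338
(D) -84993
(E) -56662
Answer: A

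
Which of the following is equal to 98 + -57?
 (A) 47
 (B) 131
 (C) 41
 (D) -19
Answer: C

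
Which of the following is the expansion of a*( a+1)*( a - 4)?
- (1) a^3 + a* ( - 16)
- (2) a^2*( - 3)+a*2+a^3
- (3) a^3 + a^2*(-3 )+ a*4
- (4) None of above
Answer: 4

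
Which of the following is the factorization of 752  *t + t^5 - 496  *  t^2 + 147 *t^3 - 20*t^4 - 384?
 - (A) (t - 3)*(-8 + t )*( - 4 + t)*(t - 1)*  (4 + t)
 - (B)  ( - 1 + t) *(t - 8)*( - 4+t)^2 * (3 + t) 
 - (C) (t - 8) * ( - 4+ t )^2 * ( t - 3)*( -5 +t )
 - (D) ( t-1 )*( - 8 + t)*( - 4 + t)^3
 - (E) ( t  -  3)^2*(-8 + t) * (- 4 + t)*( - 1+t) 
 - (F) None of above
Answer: F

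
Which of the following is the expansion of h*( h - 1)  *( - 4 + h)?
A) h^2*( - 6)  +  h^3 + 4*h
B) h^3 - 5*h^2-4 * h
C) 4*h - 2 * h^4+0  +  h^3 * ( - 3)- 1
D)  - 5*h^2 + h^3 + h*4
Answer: D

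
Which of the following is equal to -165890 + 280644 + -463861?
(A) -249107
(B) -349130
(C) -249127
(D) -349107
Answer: D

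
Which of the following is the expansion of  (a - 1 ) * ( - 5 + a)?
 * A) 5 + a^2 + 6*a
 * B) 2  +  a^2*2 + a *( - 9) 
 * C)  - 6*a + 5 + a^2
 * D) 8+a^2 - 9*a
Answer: C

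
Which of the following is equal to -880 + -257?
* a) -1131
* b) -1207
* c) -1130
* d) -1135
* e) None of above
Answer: e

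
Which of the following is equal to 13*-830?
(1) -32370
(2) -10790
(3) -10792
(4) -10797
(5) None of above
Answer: 2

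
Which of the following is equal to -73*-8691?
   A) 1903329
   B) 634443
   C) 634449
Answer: B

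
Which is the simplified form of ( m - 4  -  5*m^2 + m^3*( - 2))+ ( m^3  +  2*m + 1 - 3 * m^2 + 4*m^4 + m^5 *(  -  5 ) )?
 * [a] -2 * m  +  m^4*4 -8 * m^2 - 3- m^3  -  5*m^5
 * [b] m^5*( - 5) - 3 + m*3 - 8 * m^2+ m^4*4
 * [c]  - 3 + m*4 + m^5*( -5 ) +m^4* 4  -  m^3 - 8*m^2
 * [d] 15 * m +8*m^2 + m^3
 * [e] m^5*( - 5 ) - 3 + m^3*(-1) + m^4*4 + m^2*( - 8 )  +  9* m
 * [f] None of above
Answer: f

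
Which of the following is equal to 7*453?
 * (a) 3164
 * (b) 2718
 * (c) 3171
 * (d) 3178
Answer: c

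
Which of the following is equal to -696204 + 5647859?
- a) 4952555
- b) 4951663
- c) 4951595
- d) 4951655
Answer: d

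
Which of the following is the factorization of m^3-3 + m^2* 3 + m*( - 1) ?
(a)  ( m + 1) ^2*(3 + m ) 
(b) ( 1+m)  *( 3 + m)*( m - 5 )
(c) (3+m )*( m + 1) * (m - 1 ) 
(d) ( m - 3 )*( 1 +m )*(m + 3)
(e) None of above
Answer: c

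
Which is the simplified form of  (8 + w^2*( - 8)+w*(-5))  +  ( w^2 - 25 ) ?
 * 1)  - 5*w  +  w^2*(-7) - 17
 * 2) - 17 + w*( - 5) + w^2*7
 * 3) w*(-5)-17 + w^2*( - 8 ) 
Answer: 1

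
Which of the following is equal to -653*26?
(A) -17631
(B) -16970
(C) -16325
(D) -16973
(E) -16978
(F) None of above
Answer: E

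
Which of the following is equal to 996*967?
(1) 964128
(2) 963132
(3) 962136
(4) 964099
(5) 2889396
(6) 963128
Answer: 2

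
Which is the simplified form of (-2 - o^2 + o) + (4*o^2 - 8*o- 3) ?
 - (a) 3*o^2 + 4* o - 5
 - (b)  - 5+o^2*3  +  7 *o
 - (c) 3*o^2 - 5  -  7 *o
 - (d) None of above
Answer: c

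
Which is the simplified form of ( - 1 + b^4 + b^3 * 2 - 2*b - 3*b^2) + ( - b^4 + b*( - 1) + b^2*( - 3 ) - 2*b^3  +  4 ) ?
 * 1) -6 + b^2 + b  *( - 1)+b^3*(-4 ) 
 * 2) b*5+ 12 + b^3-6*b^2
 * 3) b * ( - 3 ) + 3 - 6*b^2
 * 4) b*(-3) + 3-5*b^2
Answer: 3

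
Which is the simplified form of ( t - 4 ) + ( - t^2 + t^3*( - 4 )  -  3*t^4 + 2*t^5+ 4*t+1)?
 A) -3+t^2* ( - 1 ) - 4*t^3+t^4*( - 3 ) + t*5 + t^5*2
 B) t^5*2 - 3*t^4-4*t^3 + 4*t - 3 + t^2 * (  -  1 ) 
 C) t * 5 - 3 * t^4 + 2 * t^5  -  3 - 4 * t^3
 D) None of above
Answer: A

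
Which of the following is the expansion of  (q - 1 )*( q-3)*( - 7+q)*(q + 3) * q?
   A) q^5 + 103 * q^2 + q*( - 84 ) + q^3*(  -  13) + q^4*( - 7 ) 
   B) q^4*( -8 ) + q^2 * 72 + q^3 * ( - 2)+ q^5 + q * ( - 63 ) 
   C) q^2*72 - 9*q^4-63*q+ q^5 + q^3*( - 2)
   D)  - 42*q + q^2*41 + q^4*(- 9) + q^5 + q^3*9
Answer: B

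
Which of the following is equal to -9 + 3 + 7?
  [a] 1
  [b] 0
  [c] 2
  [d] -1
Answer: a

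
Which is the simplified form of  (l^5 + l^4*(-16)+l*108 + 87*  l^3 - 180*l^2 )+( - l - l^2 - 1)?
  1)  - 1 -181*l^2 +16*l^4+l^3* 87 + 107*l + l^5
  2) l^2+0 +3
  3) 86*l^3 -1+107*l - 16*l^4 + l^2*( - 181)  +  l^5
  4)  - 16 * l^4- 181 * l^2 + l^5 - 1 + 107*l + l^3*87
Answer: 4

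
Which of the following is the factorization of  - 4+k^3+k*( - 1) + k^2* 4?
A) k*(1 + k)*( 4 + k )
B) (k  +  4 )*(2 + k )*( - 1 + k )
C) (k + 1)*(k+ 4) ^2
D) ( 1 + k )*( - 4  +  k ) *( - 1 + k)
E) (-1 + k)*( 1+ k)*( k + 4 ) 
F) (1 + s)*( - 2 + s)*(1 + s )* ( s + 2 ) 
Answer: E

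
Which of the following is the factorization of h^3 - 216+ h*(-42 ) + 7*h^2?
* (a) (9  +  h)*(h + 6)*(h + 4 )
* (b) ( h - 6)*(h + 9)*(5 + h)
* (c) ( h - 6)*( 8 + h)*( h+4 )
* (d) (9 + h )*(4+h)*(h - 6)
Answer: d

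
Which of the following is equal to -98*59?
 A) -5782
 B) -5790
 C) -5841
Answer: A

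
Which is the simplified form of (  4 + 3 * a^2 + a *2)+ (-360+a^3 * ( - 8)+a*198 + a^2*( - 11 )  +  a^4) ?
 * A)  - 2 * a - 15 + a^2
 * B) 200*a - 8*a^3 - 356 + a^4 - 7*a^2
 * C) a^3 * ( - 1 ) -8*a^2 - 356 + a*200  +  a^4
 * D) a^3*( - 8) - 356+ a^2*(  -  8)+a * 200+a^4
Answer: D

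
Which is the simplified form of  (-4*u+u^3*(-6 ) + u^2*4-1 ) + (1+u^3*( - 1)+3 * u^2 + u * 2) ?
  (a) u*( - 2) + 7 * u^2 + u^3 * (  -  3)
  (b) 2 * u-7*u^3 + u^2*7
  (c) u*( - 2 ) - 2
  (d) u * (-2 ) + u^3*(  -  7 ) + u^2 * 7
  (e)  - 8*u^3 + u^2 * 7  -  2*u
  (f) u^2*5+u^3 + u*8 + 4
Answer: d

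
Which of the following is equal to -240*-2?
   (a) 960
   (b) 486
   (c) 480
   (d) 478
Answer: c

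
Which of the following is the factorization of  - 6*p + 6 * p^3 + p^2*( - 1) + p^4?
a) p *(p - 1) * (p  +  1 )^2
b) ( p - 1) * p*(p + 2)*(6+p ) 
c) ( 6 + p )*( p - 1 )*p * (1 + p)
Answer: c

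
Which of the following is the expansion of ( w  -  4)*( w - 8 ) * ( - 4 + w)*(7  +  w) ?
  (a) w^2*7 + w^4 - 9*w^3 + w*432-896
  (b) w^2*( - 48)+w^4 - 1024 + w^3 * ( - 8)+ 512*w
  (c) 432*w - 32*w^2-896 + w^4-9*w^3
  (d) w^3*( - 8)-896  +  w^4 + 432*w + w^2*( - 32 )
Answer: c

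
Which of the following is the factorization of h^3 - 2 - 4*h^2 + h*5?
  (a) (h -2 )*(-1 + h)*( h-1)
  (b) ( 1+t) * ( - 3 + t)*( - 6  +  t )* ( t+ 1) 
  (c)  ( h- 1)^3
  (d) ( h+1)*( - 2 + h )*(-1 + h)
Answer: a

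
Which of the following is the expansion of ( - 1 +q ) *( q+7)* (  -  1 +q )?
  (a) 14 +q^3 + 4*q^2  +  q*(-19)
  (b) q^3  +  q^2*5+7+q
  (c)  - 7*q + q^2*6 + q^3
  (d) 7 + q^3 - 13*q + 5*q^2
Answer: d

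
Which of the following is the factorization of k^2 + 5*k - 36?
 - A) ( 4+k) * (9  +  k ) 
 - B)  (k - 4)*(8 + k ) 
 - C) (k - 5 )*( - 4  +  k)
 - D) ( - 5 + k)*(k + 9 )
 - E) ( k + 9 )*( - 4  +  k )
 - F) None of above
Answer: E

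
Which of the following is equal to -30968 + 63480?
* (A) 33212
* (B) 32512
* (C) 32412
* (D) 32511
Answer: B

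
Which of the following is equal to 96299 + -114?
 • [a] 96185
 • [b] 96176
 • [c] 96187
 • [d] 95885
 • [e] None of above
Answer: a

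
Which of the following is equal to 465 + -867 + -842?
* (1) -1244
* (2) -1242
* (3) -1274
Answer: 1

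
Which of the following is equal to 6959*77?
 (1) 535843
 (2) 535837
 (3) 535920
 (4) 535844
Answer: 1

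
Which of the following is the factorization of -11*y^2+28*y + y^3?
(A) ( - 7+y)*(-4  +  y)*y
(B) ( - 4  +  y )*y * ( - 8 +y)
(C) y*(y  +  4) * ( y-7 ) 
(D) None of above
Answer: A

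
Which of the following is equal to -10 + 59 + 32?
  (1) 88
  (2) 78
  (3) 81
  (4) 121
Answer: 3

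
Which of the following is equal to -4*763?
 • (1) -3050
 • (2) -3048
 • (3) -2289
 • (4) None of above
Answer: 4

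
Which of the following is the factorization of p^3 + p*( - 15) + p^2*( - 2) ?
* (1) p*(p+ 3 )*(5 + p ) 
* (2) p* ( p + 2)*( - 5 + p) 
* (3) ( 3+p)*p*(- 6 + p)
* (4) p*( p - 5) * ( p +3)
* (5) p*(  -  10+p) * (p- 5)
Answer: 4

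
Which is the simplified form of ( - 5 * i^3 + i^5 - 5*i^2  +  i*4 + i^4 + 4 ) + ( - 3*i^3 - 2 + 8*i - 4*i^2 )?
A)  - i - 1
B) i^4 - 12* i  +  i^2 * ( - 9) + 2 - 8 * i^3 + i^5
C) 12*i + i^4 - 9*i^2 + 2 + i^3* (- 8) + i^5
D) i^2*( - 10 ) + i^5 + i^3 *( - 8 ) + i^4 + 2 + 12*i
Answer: C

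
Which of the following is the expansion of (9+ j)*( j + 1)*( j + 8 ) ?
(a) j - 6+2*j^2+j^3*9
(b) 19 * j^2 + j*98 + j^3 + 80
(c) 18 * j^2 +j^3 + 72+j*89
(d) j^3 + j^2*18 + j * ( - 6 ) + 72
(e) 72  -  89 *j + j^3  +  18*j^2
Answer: c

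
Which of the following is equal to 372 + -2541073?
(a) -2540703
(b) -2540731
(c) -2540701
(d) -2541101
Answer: c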